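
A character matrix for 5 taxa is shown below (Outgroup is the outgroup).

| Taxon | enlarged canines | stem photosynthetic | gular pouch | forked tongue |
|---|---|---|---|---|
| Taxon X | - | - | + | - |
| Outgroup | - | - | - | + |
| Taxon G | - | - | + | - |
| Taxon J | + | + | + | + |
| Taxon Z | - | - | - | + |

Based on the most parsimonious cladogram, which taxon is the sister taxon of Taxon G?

Character polarity is set by the outgroup: the derived state is whichever differs from the outgroup's state, so for forked tongue the derived state is '-', and for the remaining characters it is '+'.
enlarged canines: derived state '+' in Taxon J only — an autapomorphy, so it tells us nothing about relationships among taxa.
stem photosynthetic: derived state '+' in Taxon J only — an autapomorphy, so it tells us nothing about relationships among taxa.
gular pouch: derived state '+' in Taxon G, Taxon J, and Taxon X only — synapomorphy for {Taxon G, Taxon J, Taxon X}.
forked tongue: derived state '-' in Taxon G and Taxon X only — synapomorphy for {Taxon G, Taxon X}.
Most parsimonious ingroup topology: ((Taxon J,(Taxon G,Taxon X)),Taxon Z).
Taxon G and Taxon X form a cherry on this tree, so they are sister taxa.

Taxon X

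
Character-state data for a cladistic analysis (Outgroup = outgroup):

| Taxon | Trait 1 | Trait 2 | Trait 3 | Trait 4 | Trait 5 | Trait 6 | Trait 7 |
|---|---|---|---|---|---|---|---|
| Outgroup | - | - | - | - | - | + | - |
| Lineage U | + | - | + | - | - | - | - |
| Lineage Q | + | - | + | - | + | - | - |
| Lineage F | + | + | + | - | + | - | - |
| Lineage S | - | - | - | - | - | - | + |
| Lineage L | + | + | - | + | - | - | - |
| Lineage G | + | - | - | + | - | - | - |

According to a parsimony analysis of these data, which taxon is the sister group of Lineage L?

Character polarity is set by the outgroup: the derived state is whichever differs from the outgroup's state, so for Trait 6 the derived state is '-', and for the remaining characters it is '+'.
Only Lineage F, Lineage G, Lineage L, Lineage Q, and Lineage U show the derived state '+' for Trait 1, supporting them as a clade.
Trait 2 (state '+') occurs in Lineage F and Lineage L but conflicts with the nesting implied by the other characters — most parsimoniously interpreted as homoplasy.
Trait 3 (derived state '+') is shared by Lineage F, Lineage Q, and Lineage U — a synapomorphy uniting that clade.
Only Lineage G and Lineage L show the derived state '+' for Trait 4, supporting them as a clade.
Trait 5: derived state '+' in Lineage F and Lineage Q only — synapomorphy for {Lineage F, Lineage Q}.
Trait 6 (derived state '-') is shared by all ingroup taxa — unites the whole ingroup.
Trait 7: derived state '+' in Lineage S only — an autapomorphy, so it tells us nothing about relationships among taxa.
Most parsimonious ingroup topology: (((Lineage U,(Lineage Q,Lineage F)),(Lineage L,Lineage G)),Lineage S).
Lineage L and Lineage G form a cherry on this tree, so they are sister taxa.

Lineage G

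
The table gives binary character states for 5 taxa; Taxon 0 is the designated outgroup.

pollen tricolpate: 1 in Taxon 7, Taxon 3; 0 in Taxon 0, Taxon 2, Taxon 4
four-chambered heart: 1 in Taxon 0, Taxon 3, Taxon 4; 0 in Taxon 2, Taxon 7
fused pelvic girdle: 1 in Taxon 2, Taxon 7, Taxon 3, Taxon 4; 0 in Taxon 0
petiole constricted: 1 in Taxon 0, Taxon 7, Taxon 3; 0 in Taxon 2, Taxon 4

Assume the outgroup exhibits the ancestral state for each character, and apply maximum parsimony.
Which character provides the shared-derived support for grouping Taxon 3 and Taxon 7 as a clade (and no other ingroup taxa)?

pollen tricolpate

Character polarity is set by the outgroup: the derived state is whichever differs from the outgroup's state, so for four-chambered heart, petiole constricted the derived state is '0', and for the remaining characters it is '1'.
Only Taxon 3 and Taxon 7 show the derived state '1' for pollen tricolpate, supporting them as a clade.
four-chambered heart (state '0') occurs in Taxon 2 and Taxon 7 but conflicts with the nesting implied by the other characters — most parsimoniously interpreted as homoplasy.
fused pelvic girdle (derived state '1') is shared by all ingroup taxa — unites the whole ingroup.
petiole constricted (derived state '0') is shared by Taxon 2 and Taxon 4 — a synapomorphy uniting that clade.
Most parsimonious ingroup topology: ((Taxon 2,Taxon 4),(Taxon 7,Taxon 3)).
The clade {Taxon 3, Taxon 7} is supported by pollen tricolpate: its derived state '1' occurs in exactly those taxa and in no other taxon (including the outgroup).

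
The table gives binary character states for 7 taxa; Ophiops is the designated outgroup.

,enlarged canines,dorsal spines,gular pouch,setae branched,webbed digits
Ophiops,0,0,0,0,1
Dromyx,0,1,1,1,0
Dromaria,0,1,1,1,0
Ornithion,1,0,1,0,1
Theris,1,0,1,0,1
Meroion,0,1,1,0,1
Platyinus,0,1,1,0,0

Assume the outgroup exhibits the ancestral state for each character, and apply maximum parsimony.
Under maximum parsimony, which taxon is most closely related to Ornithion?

Character polarity is set by the outgroup: the derived state is whichever differs from the outgroup's state, so for webbed digits the derived state is '0', and for the remaining characters it is '1'.
enlarged canines: derived state '1' in Ornithion and Theris only — synapomorphy for {Ornithion, Theris}.
Only Dromaria, Dromyx, Meroion, and Platyinus show the derived state '1' for dorsal spines, supporting them as a clade.
gular pouch (derived state '1') is shared by all ingroup taxa — unites the whole ingroup.
setae branched (derived state '1') is shared by Dromaria and Dromyx — a synapomorphy uniting that clade.
Only Dromaria, Dromyx, and Platyinus show the derived state '0' for webbed digits, supporting them as a clade.
Most parsimonious ingroup topology: ((((Dromyx,Dromaria),Platyinus),Meroion),(Ornithion,Theris)).
Ornithion and Theris form a cherry on this tree, so they are sister taxa.

Theris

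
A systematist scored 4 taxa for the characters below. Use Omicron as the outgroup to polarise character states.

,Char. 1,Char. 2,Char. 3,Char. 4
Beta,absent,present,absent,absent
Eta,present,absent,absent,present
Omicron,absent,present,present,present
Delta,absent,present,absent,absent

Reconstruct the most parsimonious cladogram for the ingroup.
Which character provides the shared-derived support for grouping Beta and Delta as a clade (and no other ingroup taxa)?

Char. 4

Character polarity is set by the outgroup: the derived state is whichever differs from the outgroup's state, so for Char. 2, Char. 3, Char. 4 the derived state is 'absent', and for the remaining characters it is 'present'.
Char. 1: derived state 'present' in Eta only — an autapomorphy, so it tells us nothing about relationships among taxa.
Char. 2 (derived state 'absent') is unique to Eta (autapomorphy; uninformative for grouping).
Char. 3 (derived state 'absent') is shared by all ingroup taxa — unites the whole ingroup.
Char. 4: derived state 'absent' in Beta and Delta only — synapomorphy for {Beta, Delta}.
Most parsimonious ingroup topology: (Eta,(Delta,Beta)).
The clade {Beta, Delta} is supported by Char. 4: its derived state 'absent' occurs in exactly those taxa and in no other taxon (including the outgroup).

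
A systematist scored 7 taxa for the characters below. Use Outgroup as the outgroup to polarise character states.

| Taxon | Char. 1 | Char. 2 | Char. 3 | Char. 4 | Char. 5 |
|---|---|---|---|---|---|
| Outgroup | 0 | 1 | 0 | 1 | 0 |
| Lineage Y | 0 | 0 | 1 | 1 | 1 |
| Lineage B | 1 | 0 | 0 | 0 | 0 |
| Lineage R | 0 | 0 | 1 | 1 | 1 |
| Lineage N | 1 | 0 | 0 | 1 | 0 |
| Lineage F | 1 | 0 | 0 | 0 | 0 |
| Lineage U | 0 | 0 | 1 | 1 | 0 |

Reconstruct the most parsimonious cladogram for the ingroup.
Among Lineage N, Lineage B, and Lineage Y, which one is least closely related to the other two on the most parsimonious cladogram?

Lineage Y

Character polarity is set by the outgroup: the derived state is whichever differs from the outgroup's state, so for Char. 2, Char. 4 the derived state is '0', and for the remaining characters it is '1'.
Only Lineage B, Lineage F, and Lineage N show the derived state '1' for Char. 1, supporting them as a clade.
All ingroup taxa share the derived state '0' for Char. 2; it defines the ingroup but does not resolve relationships within it.
Char. 3: derived state '1' in Lineage R, Lineage U, and Lineage Y only — synapomorphy for {Lineage R, Lineage U, Lineage Y}.
Char. 4: derived state '0' in Lineage B and Lineage F only — synapomorphy for {Lineage B, Lineage F}.
Char. 5: derived state '1' in Lineage R and Lineage Y only — synapomorphy for {Lineage R, Lineage Y}.
Most parsimonious ingroup topology: (((Lineage Y,Lineage R),Lineage U),((Lineage B,Lineage F),Lineage N)).
Lineage N and Lineage B share a more recent common ancestor with each other than either does with Lineage Y, so Lineage Y is the least closely related of the three.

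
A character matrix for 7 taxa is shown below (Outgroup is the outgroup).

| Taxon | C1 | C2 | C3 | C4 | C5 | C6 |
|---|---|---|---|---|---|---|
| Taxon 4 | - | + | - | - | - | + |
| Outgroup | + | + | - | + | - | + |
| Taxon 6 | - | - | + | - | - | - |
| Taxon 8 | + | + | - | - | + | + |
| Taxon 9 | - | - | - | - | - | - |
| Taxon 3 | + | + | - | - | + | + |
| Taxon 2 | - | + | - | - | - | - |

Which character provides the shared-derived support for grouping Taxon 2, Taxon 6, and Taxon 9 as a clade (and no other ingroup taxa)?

Character polarity is set by the outgroup: the derived state is whichever differs from the outgroup's state, so for C1, C2, C4, C6 the derived state is '-', and for the remaining characters it is '+'.
C1 (derived state '-') is shared by Taxon 2, Taxon 4, Taxon 6, and Taxon 9 — a synapomorphy uniting that clade.
Only Taxon 6 and Taxon 9 show the derived state '-' for C2, supporting them as a clade.
C3: derived state '+' in Taxon 6 only — an autapomorphy, so it tells us nothing about relationships among taxa.
All ingroup taxa share the derived state '-' for C4; it defines the ingroup but does not resolve relationships within it.
Only Taxon 3 and Taxon 8 show the derived state '+' for C5, supporting them as a clade.
C6 (derived state '-') is shared by Taxon 2, Taxon 6, and Taxon 9 — a synapomorphy uniting that clade.
Most parsimonious ingroup topology: ((Taxon 3,Taxon 8),(Taxon 4,((Taxon 6,Taxon 9),Taxon 2))).
The clade {Taxon 2, Taxon 6, Taxon 9} is supported by C6: its derived state '-' occurs in exactly those taxa and in no other taxon (including the outgroup).

C6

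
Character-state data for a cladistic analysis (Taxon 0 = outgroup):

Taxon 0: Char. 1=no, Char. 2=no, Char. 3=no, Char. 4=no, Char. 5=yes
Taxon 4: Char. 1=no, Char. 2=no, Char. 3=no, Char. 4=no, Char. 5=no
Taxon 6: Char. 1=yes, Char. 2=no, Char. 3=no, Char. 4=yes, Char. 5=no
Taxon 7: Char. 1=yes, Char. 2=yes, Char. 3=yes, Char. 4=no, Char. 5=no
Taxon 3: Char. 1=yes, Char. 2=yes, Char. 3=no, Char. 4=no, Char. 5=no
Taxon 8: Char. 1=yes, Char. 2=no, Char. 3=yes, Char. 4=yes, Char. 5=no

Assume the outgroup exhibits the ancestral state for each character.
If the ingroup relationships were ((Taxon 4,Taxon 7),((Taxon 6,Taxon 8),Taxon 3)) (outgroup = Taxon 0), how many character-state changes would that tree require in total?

Map each character onto ((Taxon 4,Taxon 7),((Taxon 6,Taxon 8),Taxon 3)) (rooted by Taxon 0) and count the minimum state changes it requires (Fitch parsimony):
Char. 1: 2; Char. 2: 2; Char. 3: 2; Char. 4: 1; Char. 5: 1.
Total tree length = 8.

8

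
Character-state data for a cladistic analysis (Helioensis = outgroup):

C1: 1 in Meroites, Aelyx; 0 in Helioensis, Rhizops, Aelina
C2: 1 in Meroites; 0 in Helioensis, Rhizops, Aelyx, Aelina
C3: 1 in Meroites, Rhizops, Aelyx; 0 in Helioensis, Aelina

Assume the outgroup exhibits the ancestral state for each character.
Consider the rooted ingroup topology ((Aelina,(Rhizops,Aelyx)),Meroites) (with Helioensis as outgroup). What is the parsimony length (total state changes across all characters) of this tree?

5

Map each character onto ((Aelina,(Rhizops,Aelyx)),Meroites) (rooted by Helioensis) and count the minimum state changes it requires (Fitch parsimony):
C1: 2; C2: 1; C3: 2.
Total tree length = 5.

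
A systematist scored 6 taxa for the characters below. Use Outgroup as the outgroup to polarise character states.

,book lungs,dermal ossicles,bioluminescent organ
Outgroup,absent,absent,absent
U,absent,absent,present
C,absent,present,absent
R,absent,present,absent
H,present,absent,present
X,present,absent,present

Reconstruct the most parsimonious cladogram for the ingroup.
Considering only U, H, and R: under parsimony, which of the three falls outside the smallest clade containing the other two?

The outgroup has state 'absent' for every character, so 'present' is the derived state throughout.
book lungs (derived state 'present') is shared by H and X — a synapomorphy uniting that clade.
dermal ossicles: derived state 'present' in C and R only — synapomorphy for {C, R}.
Only H, U, and X show the derived state 'present' for bioluminescent organ, supporting them as a clade.
Most parsimonious ingroup topology: ((U,(H,X)),(C,R)).
H and U share a more recent common ancestor with each other than either does with R, so R is the least closely related of the three.

R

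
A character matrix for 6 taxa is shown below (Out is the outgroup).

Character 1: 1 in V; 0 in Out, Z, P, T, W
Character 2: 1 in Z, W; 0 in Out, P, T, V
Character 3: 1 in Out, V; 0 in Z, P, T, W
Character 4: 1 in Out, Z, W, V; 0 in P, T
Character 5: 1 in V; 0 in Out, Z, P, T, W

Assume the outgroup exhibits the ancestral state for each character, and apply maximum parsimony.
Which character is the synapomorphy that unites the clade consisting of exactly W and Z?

Character 2

Character polarity is set by the outgroup: the derived state is whichever differs from the outgroup's state, so for Character 3, Character 4 the derived state is '0', and for the remaining characters it is '1'.
Character 1 (derived state '1') is unique to V (autapomorphy; uninformative for grouping).
Character 2 (derived state '1') is shared by W and Z — a synapomorphy uniting that clade.
Character 3: derived state '0' in P, T, W, and Z only — synapomorphy for {P, T, W, Z}.
Character 4: derived state '0' in P and T only — synapomorphy for {P, T}.
Character 5: derived state '1' in V only — an autapomorphy, so it tells us nothing about relationships among taxa.
Most parsimonious ingroup topology: (((Z,W),(P,T)),V).
The clade {W, Z} is supported by Character 2: its derived state '1' occurs in exactly those taxa and in no other taxon (including the outgroup).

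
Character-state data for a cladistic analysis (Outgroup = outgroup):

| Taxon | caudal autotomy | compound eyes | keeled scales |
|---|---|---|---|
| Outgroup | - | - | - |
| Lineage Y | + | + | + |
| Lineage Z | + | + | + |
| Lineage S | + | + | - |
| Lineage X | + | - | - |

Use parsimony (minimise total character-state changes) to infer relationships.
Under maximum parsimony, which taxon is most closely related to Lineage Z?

The outgroup has state '-' for every character, so '+' is the derived state throughout.
caudal autotomy (derived state '+') is shared by all ingroup taxa — unites the whole ingroup.
compound eyes: derived state '+' in Lineage S, Lineage Y, and Lineage Z only — synapomorphy for {Lineage S, Lineage Y, Lineage Z}.
Only Lineage Y and Lineage Z show the derived state '+' for keeled scales, supporting them as a clade.
Most parsimonious ingroup topology: (((Lineage Y,Lineage Z),Lineage S),Lineage X).
Lineage Z and Lineage Y form a cherry on this tree, so they are sister taxa.

Lineage Y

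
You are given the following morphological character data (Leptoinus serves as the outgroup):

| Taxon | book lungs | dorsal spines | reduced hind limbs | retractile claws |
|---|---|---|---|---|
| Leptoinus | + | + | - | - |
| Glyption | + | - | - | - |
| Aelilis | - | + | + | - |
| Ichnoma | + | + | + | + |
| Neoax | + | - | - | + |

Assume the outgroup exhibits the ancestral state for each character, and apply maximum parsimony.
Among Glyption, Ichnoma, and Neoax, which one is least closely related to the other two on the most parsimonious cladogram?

Ichnoma

Character polarity is set by the outgroup: the derived state is whichever differs from the outgroup's state, so for book lungs, dorsal spines the derived state is '-', and for the remaining characters it is '+'.
book lungs: derived state '-' in Aelilis only — an autapomorphy, so it tells us nothing about relationships among taxa.
dorsal spines: derived state '-' in Glyption and Neoax only — synapomorphy for {Glyption, Neoax}.
reduced hind limbs (derived state '+') is shared by Aelilis and Ichnoma — a synapomorphy uniting that clade.
retractile claws groups Ichnoma and Neoax, which is incompatible with the clades supported by the remaining characters; treating it as convergent (homoplasy) costs fewer steps than any alternative tree.
Most parsimonious ingroup topology: ((Glyption,Neoax),(Aelilis,Ichnoma)).
Neoax and Glyption share a more recent common ancestor with each other than either does with Ichnoma, so Ichnoma is the least closely related of the three.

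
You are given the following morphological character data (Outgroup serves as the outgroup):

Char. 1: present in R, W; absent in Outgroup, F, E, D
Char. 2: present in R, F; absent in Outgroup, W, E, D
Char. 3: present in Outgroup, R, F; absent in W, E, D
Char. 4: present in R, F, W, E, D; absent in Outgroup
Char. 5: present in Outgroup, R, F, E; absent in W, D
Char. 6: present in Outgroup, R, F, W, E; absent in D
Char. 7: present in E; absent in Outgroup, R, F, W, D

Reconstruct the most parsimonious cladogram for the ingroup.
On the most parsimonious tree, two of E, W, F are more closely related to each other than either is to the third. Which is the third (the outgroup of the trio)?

F

Character polarity is set by the outgroup: the derived state is whichever differs from the outgroup's state, so for Char. 3, Char. 5, Char. 6 the derived state is 'absent', and for the remaining characters it is 'present'.
Char. 1 (state 'present') occurs in R and W but conflicts with the nesting implied by the other characters — most parsimoniously interpreted as homoplasy.
Only F and R show the derived state 'present' for Char. 2, supporting them as a clade.
Char. 3: derived state 'absent' in D, E, and W only — synapomorphy for {D, E, W}.
Char. 4 (derived state 'present') is shared by all ingroup taxa — unites the whole ingroup.
Char. 5: derived state 'absent' in D and W only — synapomorphy for {D, W}.
Char. 6: derived state 'absent' in D only — an autapomorphy, so it tells us nothing about relationships among taxa.
Char. 7 (derived state 'present') is unique to E (autapomorphy; uninformative for grouping).
Most parsimonious ingroup topology: ((R,F),((W,D),E)).
W and E share a more recent common ancestor with each other than either does with F, so F is the least closely related of the three.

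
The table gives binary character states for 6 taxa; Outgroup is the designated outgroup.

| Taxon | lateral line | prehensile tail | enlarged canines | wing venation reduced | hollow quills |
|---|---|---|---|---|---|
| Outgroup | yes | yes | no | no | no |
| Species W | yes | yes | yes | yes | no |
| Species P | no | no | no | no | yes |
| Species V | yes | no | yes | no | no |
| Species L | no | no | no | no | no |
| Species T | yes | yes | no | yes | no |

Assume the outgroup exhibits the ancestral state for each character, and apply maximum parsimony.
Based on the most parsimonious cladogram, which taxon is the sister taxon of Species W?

Character polarity is set by the outgroup: the derived state is whichever differs from the outgroup's state, so for lateral line, prehensile tail the derived state is 'no', and for the remaining characters it is 'yes'.
Only Species L and Species P show the derived state 'no' for lateral line, supporting them as a clade.
prehensile tail (derived state 'no') is shared by Species L, Species P, and Species V — a synapomorphy uniting that clade.
enlarged canines groups Species V and Species W, which is incompatible with the clades supported by the remaining characters; treating it as convergent (homoplasy) costs fewer steps than any alternative tree.
wing venation reduced (derived state 'yes') is shared by Species T and Species W — a synapomorphy uniting that clade.
hollow quills (derived state 'yes') is unique to Species P (autapomorphy; uninformative for grouping).
Most parsimonious ingroup topology: ((Species W,Species T),((Species P,Species L),Species V)).
Species W and Species T form a cherry on this tree, so they are sister taxa.

Species T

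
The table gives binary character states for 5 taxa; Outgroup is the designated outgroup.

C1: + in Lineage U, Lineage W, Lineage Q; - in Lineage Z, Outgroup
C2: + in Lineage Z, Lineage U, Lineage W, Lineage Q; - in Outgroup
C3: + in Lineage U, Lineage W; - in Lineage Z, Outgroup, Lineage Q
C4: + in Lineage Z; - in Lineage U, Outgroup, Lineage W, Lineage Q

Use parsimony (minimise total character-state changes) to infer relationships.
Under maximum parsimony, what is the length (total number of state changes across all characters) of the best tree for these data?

The outgroup has state '-' for every character, so '+' is the derived state throughout.
C1 (derived state '+') is shared by Lineage Q, Lineage U, and Lineage W — a synapomorphy uniting that clade.
All ingroup taxa share the derived state '+' for C2; it defines the ingroup but does not resolve relationships within it.
C3 (derived state '+') is shared by Lineage U and Lineage W — a synapomorphy uniting that clade.
C4 (derived state '+') is unique to Lineage Z (autapomorphy; uninformative for grouping).
Most parsimonious ingroup topology: (((Lineage W,Lineage U),Lineage Q),Lineage Z).
Changes per character on this tree: C1: 1; C2: 1; C3: 1; C4: 1.
Total = 4.

4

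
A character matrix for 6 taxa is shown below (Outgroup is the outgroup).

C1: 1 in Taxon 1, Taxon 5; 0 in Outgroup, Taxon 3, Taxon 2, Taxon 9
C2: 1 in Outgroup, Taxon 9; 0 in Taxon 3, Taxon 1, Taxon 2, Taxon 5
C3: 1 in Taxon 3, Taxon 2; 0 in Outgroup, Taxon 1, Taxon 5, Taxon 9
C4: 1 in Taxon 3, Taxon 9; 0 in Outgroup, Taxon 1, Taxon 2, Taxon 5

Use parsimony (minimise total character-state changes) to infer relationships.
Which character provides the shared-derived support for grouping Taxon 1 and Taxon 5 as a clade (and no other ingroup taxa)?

C1

Character polarity is set by the outgroup: the derived state is whichever differs from the outgroup's state, so for C2 the derived state is '0', and for the remaining characters it is '1'.
C1 (derived state '1') is shared by Taxon 1 and Taxon 5 — a synapomorphy uniting that clade.
Only Taxon 1, Taxon 2, Taxon 3, and Taxon 5 show the derived state '0' for C2, supporting them as a clade.
Only Taxon 2 and Taxon 3 show the derived state '1' for C3, supporting them as a clade.
C4 (state '1') occurs in Taxon 3 and Taxon 9 but conflicts with the nesting implied by the other characters — most parsimoniously interpreted as homoplasy.
Most parsimonious ingroup topology: (((Taxon 3,Taxon 2),(Taxon 1,Taxon 5)),Taxon 9).
The clade {Taxon 1, Taxon 5} is supported by C1: its derived state '1' occurs in exactly those taxa and in no other taxon (including the outgroup).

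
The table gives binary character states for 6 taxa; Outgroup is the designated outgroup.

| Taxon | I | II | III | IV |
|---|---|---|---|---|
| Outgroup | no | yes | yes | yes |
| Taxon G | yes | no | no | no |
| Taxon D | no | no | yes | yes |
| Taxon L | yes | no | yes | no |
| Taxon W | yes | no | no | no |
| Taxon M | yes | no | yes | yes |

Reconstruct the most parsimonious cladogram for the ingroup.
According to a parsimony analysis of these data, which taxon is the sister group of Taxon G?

Character polarity is set by the outgroup: the derived state is whichever differs from the outgroup's state, so for II, III, IV the derived state is 'no', and for the remaining characters it is 'yes'.
I: derived state 'yes' in Taxon G, Taxon L, Taxon M, and Taxon W only — synapomorphy for {Taxon G, Taxon L, Taxon M, Taxon W}.
II (derived state 'no') is shared by all ingroup taxa — unites the whole ingroup.
III: derived state 'no' in Taxon G and Taxon W only — synapomorphy for {Taxon G, Taxon W}.
Only Taxon G, Taxon L, and Taxon W show the derived state 'no' for IV, supporting them as a clade.
Most parsimonious ingroup topology: ((((Taxon G,Taxon W),Taxon L),Taxon M),Taxon D).
Taxon G and Taxon W form a cherry on this tree, so they are sister taxa.

Taxon W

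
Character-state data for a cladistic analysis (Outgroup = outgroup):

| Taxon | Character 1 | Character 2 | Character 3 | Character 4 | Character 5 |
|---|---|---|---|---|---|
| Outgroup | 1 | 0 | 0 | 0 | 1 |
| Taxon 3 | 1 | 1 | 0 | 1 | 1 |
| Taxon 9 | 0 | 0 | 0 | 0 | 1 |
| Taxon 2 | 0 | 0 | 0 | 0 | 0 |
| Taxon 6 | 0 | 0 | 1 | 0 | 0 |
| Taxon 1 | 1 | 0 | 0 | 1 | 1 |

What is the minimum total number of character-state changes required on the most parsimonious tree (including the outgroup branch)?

5

Character polarity is set by the outgroup: the derived state is whichever differs from the outgroup's state, so for Character 1, Character 5 the derived state is '0', and for the remaining characters it is '1'.
Character 1: derived state '0' in Taxon 2, Taxon 6, and Taxon 9 only — synapomorphy for {Taxon 2, Taxon 6, Taxon 9}.
Character 2: derived state '1' in Taxon 3 only — an autapomorphy, so it tells us nothing about relationships among taxa.
Character 3: derived state '1' in Taxon 6 only — an autapomorphy, so it tells us nothing about relationships among taxa.
Character 4 (derived state '1') is shared by Taxon 1 and Taxon 3 — a synapomorphy uniting that clade.
Character 5 (derived state '0') is shared by Taxon 2 and Taxon 6 — a synapomorphy uniting that clade.
Most parsimonious ingroup topology: ((Taxon 3,Taxon 1),(Taxon 9,(Taxon 2,Taxon 6))).
Changes per character on this tree: Character 1: 1; Character 2: 1; Character 3: 1; Character 4: 1; Character 5: 1.
Total = 5.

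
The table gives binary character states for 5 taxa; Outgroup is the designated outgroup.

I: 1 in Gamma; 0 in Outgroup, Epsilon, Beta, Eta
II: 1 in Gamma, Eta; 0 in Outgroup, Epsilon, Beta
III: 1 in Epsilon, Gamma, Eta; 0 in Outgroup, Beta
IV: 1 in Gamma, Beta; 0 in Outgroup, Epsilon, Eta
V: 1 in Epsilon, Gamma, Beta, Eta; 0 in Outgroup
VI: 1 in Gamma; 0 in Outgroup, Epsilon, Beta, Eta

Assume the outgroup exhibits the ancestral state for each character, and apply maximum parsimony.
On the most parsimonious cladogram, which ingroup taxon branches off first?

Beta

The outgroup has state '0' for every character, so '1' is the derived state throughout.
I: derived state '1' in Gamma only — an autapomorphy, so it tells us nothing about relationships among taxa.
II: derived state '1' in Eta and Gamma only — synapomorphy for {Eta, Gamma}.
III (derived state '1') is shared by Epsilon, Eta, and Gamma — a synapomorphy uniting that clade.
IV groups Beta and Gamma, which is incompatible with the clades supported by the remaining characters; treating it as convergent (homoplasy) costs fewer steps than any alternative tree.
All ingroup taxa share the derived state '1' for V; it defines the ingroup but does not resolve relationships within it.
VI: derived state '1' in Gamma only — an autapomorphy, so it tells us nothing about relationships among taxa.
Most parsimonious ingroup topology: ((Epsilon,(Gamma,Eta)),Beta).
Beta is sister to the clade containing all other ingroup taxa, so it is the earliest-diverging (most basal) ingroup lineage.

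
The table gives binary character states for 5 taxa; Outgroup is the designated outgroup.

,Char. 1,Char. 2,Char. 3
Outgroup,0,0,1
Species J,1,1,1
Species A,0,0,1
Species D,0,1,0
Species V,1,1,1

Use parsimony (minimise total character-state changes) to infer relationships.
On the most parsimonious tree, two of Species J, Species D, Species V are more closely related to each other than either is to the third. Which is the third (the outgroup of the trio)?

Character polarity is set by the outgroup: the derived state is whichever differs from the outgroup's state, so for Char. 3 the derived state is '0', and for the remaining characters it is '1'.
Char. 1: derived state '1' in Species J and Species V only — synapomorphy for {Species J, Species V}.
Char. 2: derived state '1' in Species D, Species J, and Species V only — synapomorphy for {Species D, Species J, Species V}.
Char. 3: derived state '0' in Species D only — an autapomorphy, so it tells us nothing about relationships among taxa.
Most parsimonious ingroup topology: (((Species J,Species V),Species D),Species A).
Species V and Species J share a more recent common ancestor with each other than either does with Species D, so Species D is the least closely related of the three.

Species D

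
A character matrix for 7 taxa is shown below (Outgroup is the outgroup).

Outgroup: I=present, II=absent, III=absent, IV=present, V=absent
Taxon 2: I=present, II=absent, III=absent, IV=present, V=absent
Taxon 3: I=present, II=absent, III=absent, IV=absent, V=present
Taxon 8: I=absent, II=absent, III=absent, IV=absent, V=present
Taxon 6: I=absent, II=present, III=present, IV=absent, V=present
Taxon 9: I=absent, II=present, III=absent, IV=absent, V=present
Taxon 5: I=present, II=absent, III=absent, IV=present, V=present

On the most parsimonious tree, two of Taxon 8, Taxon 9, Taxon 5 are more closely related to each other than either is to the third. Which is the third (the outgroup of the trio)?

Character polarity is set by the outgroup: the derived state is whichever differs from the outgroup's state, so for I, IV the derived state is 'absent', and for the remaining characters it is 'present'.
I (derived state 'absent') is shared by Taxon 6, Taxon 8, and Taxon 9 — a synapomorphy uniting that clade.
Only Taxon 6 and Taxon 9 show the derived state 'present' for II, supporting them as a clade.
III: derived state 'present' in Taxon 6 only — an autapomorphy, so it tells us nothing about relationships among taxa.
IV: derived state 'absent' in Taxon 3, Taxon 6, Taxon 8, and Taxon 9 only — synapomorphy for {Taxon 3, Taxon 6, Taxon 8, Taxon 9}.
V: derived state 'present' in Taxon 3, Taxon 5, Taxon 6, Taxon 8, and Taxon 9 only — synapomorphy for {Taxon 3, Taxon 5, Taxon 6, Taxon 8, Taxon 9}.
Most parsimonious ingroup topology: (Taxon 2,((Taxon 3,(Taxon 8,(Taxon 6,Taxon 9))),Taxon 5)).
Taxon 9 and Taxon 8 share a more recent common ancestor with each other than either does with Taxon 5, so Taxon 5 is the least closely related of the three.

Taxon 5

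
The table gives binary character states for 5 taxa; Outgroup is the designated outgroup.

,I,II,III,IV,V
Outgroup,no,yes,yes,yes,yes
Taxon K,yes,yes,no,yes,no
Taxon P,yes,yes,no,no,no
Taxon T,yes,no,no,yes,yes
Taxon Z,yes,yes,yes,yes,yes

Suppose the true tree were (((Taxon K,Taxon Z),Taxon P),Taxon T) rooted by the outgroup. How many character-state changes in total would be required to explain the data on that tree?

7

Map each character onto (((Taxon K,Taxon Z),Taxon P),Taxon T) (rooted by Outgroup) and count the minimum state changes it requires (Fitch parsimony):
I: 1; II: 1; III: 2; IV: 1; V: 2.
Total tree length = 7.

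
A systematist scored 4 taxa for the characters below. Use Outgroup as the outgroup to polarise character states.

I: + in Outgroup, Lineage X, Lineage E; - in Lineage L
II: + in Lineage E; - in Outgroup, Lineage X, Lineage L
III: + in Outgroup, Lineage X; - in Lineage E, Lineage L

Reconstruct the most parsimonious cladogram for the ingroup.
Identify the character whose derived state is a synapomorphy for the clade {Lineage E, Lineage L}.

Character polarity is set by the outgroup: the derived state is whichever differs from the outgroup's state, so for I, III the derived state is '-', and for the remaining characters it is '+'.
I (derived state '-') is unique to Lineage L (autapomorphy; uninformative for grouping).
II: derived state '+' in Lineage E only — an autapomorphy, so it tells us nothing about relationships among taxa.
III (derived state '-') is shared by Lineage E and Lineage L — a synapomorphy uniting that clade.
Most parsimonious ingroup topology: (Lineage X,(Lineage E,Lineage L)).
The clade {Lineage E, Lineage L} is supported by III: its derived state '-' occurs in exactly those taxa and in no other taxon (including the outgroup).

III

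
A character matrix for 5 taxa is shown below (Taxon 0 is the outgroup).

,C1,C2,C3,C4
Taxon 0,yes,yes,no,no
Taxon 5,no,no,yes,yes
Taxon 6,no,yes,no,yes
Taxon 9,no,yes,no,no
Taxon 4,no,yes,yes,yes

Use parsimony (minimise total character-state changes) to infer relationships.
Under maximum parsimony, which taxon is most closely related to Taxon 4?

Taxon 5

Character polarity is set by the outgroup: the derived state is whichever differs from the outgroup's state, so for C1, C2 the derived state is 'no', and for the remaining characters it is 'yes'.
C1 (derived state 'no') is shared by all ingroup taxa — unites the whole ingroup.
C2 (derived state 'no') is unique to Taxon 5 (autapomorphy; uninformative for grouping).
C3 (derived state 'yes') is shared by Taxon 4 and Taxon 5 — a synapomorphy uniting that clade.
Only Taxon 4, Taxon 5, and Taxon 6 show the derived state 'yes' for C4, supporting them as a clade.
Most parsimonious ingroup topology: (((Taxon 5,Taxon 4),Taxon 6),Taxon 9).
Taxon 4 and Taxon 5 form a cherry on this tree, so they are sister taxa.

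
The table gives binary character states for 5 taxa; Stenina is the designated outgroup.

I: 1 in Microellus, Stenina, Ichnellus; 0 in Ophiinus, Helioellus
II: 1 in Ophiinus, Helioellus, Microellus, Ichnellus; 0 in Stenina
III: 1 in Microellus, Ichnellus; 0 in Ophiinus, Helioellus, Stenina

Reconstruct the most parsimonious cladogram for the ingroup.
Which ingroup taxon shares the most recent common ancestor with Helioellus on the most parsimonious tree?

Ophiinus

Character polarity is set by the outgroup: the derived state is whichever differs from the outgroup's state, so for I the derived state is '0', and for the remaining characters it is '1'.
I (derived state '0') is shared by Helioellus and Ophiinus — a synapomorphy uniting that clade.
II (derived state '1') is shared by all ingroup taxa — unites the whole ingroup.
Only Ichnellus and Microellus show the derived state '1' for III, supporting them as a clade.
Most parsimonious ingroup topology: ((Helioellus,Ophiinus),(Ichnellus,Microellus)).
Helioellus and Ophiinus form a cherry on this tree, so they are sister taxa.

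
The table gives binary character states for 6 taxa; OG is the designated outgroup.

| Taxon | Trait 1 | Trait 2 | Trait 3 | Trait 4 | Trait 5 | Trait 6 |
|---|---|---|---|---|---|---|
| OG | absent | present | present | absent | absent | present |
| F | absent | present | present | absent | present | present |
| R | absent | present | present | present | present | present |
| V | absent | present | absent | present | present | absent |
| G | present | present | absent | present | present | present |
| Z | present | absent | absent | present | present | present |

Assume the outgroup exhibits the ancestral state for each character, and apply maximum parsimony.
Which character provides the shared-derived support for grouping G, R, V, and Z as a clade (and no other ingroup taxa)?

Trait 4

Character polarity is set by the outgroup: the derived state is whichever differs from the outgroup's state, so for Trait 2, Trait 3, Trait 6 the derived state is 'absent', and for the remaining characters it is 'present'.
Only G and Z show the derived state 'present' for Trait 1, supporting them as a clade.
Trait 2: derived state 'absent' in Z only — an autapomorphy, so it tells us nothing about relationships among taxa.
Trait 3: derived state 'absent' in G, V, and Z only — synapomorphy for {G, V, Z}.
Trait 4 (derived state 'present') is shared by G, R, V, and Z — a synapomorphy uniting that clade.
All ingroup taxa share the derived state 'present' for Trait 5; it defines the ingroup but does not resolve relationships within it.
Trait 6 (derived state 'absent') is unique to V (autapomorphy; uninformative for grouping).
Most parsimonious ingroup topology: (F,(R,(V,(G,Z)))).
The clade {G, R, V, Z} is supported by Trait 4: its derived state 'present' occurs in exactly those taxa and in no other taxon (including the outgroup).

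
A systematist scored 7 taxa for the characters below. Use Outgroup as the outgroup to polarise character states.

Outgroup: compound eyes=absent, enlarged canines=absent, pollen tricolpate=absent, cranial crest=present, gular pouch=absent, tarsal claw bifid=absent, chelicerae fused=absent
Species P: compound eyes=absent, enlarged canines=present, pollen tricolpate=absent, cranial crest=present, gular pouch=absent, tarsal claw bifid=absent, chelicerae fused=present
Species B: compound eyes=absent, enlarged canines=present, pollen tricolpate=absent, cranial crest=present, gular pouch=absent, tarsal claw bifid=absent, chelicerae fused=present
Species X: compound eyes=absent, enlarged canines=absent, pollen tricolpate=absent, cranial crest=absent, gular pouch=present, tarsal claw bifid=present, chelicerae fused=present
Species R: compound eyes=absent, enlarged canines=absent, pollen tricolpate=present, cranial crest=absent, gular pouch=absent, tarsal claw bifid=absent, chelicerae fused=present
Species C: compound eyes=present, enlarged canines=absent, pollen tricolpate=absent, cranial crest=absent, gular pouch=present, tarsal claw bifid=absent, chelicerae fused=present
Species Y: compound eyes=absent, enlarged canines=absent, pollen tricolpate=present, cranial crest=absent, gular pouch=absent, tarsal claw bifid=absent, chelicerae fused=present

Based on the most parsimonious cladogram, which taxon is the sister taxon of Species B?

Species P

Character polarity is set by the outgroup: the derived state is whichever differs from the outgroup's state, so for cranial crest the derived state is 'absent', and for the remaining characters it is 'present'.
compound eyes: derived state 'present' in Species C only — an autapomorphy, so it tells us nothing about relationships among taxa.
enlarged canines (derived state 'present') is shared by Species B and Species P — a synapomorphy uniting that clade.
pollen tricolpate: derived state 'present' in Species R and Species Y only — synapomorphy for {Species R, Species Y}.
cranial crest (derived state 'absent') is shared by Species C, Species R, Species X, and Species Y — a synapomorphy uniting that clade.
gular pouch: derived state 'present' in Species C and Species X only — synapomorphy for {Species C, Species X}.
tarsal claw bifid: derived state 'present' in Species X only — an autapomorphy, so it tells us nothing about relationships among taxa.
All ingroup taxa share the derived state 'present' for chelicerae fused; it defines the ingroup but does not resolve relationships within it.
Most parsimonious ingroup topology: ((Species P,Species B),((Species X,Species C),(Species R,Species Y))).
Species B and Species P form a cherry on this tree, so they are sister taxa.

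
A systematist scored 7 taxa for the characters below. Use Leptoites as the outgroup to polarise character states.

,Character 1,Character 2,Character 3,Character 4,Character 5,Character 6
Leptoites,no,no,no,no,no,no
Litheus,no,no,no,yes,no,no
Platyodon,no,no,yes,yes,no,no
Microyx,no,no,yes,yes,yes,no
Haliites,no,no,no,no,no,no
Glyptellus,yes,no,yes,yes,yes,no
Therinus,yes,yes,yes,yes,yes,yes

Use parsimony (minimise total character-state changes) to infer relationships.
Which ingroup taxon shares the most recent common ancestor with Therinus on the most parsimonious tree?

Glyptellus

The outgroup has state 'no' for every character, so 'yes' is the derived state throughout.
Character 1: derived state 'yes' in Glyptellus and Therinus only — synapomorphy for {Glyptellus, Therinus}.
Character 2 (derived state 'yes') is unique to Therinus (autapomorphy; uninformative for grouping).
Character 3 (derived state 'yes') is shared by Glyptellus, Microyx, Platyodon, and Therinus — a synapomorphy uniting that clade.
Character 4 (derived state 'yes') is shared by Glyptellus, Litheus, Microyx, Platyodon, and Therinus — a synapomorphy uniting that clade.
Character 5 (derived state 'yes') is shared by Glyptellus, Microyx, and Therinus — a synapomorphy uniting that clade.
Character 6: derived state 'yes' in Therinus only — an autapomorphy, so it tells us nothing about relationships among taxa.
Most parsimonious ingroup topology: ((Litheus,(Platyodon,(Microyx,(Glyptellus,Therinus)))),Haliites).
Therinus and Glyptellus form a cherry on this tree, so they are sister taxa.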